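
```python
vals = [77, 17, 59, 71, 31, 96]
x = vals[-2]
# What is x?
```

vals has length 6. Negative index -2 maps to positive index 6 + (-2) = 4. vals[4] = 31.

31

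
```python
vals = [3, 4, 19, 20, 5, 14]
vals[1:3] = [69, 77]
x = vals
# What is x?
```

vals starts as [3, 4, 19, 20, 5, 14] (length 6). The slice vals[1:3] covers indices [1, 2] with values [4, 19]. Replacing that slice with [69, 77] (same length) produces [3, 69, 77, 20, 5, 14].

[3, 69, 77, 20, 5, 14]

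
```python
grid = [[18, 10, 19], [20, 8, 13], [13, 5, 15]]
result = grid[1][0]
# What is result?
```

grid[1] = [20, 8, 13]. Taking column 0 of that row yields 20.

20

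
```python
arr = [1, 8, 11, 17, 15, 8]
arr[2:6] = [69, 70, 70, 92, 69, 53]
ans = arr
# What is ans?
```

arr starts as [1, 8, 11, 17, 15, 8] (length 6). The slice arr[2:6] covers indices [2, 3, 4, 5] with values [11, 17, 15, 8]. Replacing that slice with [69, 70, 70, 92, 69, 53] (different length) produces [1, 8, 69, 70, 70, 92, 69, 53].

[1, 8, 69, 70, 70, 92, 69, 53]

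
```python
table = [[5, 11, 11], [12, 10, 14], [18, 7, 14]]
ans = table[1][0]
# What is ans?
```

table[1] = [12, 10, 14]. Taking column 0 of that row yields 12.

12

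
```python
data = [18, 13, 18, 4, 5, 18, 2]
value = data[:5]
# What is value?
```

data has length 7. The slice data[:5] selects indices [0, 1, 2, 3, 4] (0->18, 1->13, 2->18, 3->4, 4->5), giving [18, 13, 18, 4, 5].

[18, 13, 18, 4, 5]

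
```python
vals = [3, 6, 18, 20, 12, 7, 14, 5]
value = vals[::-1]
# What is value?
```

vals has length 8. The slice vals[::-1] selects indices [7, 6, 5, 4, 3, 2, 1, 0] (7->5, 6->14, 5->7, 4->12, 3->20, 2->18, 1->6, 0->3), giving [5, 14, 7, 12, 20, 18, 6, 3].

[5, 14, 7, 12, 20, 18, 6, 3]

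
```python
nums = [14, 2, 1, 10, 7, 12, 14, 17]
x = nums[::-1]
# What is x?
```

nums has length 8. The slice nums[::-1] selects indices [7, 6, 5, 4, 3, 2, 1, 0] (7->17, 6->14, 5->12, 4->7, 3->10, 2->1, 1->2, 0->14), giving [17, 14, 12, 7, 10, 1, 2, 14].

[17, 14, 12, 7, 10, 1, 2, 14]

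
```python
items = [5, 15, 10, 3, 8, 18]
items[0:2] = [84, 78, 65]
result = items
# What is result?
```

items starts as [5, 15, 10, 3, 8, 18] (length 6). The slice items[0:2] covers indices [0, 1] with values [5, 15]. Replacing that slice with [84, 78, 65] (different length) produces [84, 78, 65, 10, 3, 8, 18].

[84, 78, 65, 10, 3, 8, 18]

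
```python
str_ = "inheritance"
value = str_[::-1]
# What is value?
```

str_ has length 11. The slice str_[::-1] selects indices [10, 9, 8, 7, 6, 5, 4, 3, 2, 1, 0] (10->'e', 9->'c', 8->'n', 7->'a', 6->'t', 5->'i', 4->'r', 3->'e', 2->'h', 1->'n', 0->'i'), giving 'ecnatirehni'.

'ecnatirehni'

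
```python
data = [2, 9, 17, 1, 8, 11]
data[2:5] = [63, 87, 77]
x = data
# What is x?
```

data starts as [2, 9, 17, 1, 8, 11] (length 6). The slice data[2:5] covers indices [2, 3, 4] with values [17, 1, 8]. Replacing that slice with [63, 87, 77] (same length) produces [2, 9, 63, 87, 77, 11].

[2, 9, 63, 87, 77, 11]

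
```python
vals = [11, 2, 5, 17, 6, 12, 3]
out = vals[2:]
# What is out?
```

vals has length 7. The slice vals[2:] selects indices [2, 3, 4, 5, 6] (2->5, 3->17, 4->6, 5->12, 6->3), giving [5, 17, 6, 12, 3].

[5, 17, 6, 12, 3]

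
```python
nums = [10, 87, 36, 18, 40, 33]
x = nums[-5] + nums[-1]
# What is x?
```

nums has length 6. Negative index -5 maps to positive index 6 + (-5) = 1. nums[1] = 87.
nums has length 6. Negative index -1 maps to positive index 6 + (-1) = 5. nums[5] = 33.
Sum: 87 + 33 = 120.

120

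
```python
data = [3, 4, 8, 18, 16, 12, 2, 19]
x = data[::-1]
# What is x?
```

data has length 8. The slice data[::-1] selects indices [7, 6, 5, 4, 3, 2, 1, 0] (7->19, 6->2, 5->12, 4->16, 3->18, 2->8, 1->4, 0->3), giving [19, 2, 12, 16, 18, 8, 4, 3].

[19, 2, 12, 16, 18, 8, 4, 3]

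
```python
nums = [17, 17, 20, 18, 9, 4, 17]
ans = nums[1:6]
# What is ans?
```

nums has length 7. The slice nums[1:6] selects indices [1, 2, 3, 4, 5] (1->17, 2->20, 3->18, 4->9, 5->4), giving [17, 20, 18, 9, 4].

[17, 20, 18, 9, 4]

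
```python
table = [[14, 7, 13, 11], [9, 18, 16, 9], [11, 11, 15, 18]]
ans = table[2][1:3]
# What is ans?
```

table[2] = [11, 11, 15, 18]. table[2] has length 4. The slice table[2][1:3] selects indices [1, 2] (1->11, 2->15), giving [11, 15].

[11, 15]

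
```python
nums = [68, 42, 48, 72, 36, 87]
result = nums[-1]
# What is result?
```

nums has length 6. Negative index -1 maps to positive index 6 + (-1) = 5. nums[5] = 87.

87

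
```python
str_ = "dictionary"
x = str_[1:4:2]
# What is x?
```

str_ has length 10. The slice str_[1:4:2] selects indices [1, 3] (1->'i', 3->'t'), giving 'it'.

'it'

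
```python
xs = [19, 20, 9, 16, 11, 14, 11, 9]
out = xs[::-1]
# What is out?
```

xs has length 8. The slice xs[::-1] selects indices [7, 6, 5, 4, 3, 2, 1, 0] (7->9, 6->11, 5->14, 4->11, 3->16, 2->9, 1->20, 0->19), giving [9, 11, 14, 11, 16, 9, 20, 19].

[9, 11, 14, 11, 16, 9, 20, 19]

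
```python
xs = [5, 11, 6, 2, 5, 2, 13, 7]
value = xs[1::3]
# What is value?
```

xs has length 8. The slice xs[1::3] selects indices [1, 4, 7] (1->11, 4->5, 7->7), giving [11, 5, 7].

[11, 5, 7]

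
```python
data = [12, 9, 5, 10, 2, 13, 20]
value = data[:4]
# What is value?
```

data has length 7. The slice data[:4] selects indices [0, 1, 2, 3] (0->12, 1->9, 2->5, 3->10), giving [12, 9, 5, 10].

[12, 9, 5, 10]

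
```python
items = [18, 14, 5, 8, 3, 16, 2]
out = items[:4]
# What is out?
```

items has length 7. The slice items[:4] selects indices [0, 1, 2, 3] (0->18, 1->14, 2->5, 3->8), giving [18, 14, 5, 8].

[18, 14, 5, 8]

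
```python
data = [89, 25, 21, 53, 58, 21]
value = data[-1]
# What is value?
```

data has length 6. Negative index -1 maps to positive index 6 + (-1) = 5. data[5] = 21.

21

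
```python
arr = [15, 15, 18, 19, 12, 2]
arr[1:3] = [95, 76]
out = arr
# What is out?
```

arr starts as [15, 15, 18, 19, 12, 2] (length 6). The slice arr[1:3] covers indices [1, 2] with values [15, 18]. Replacing that slice with [95, 76] (same length) produces [15, 95, 76, 19, 12, 2].

[15, 95, 76, 19, 12, 2]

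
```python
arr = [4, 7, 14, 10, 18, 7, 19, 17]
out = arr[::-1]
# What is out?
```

arr has length 8. The slice arr[::-1] selects indices [7, 6, 5, 4, 3, 2, 1, 0] (7->17, 6->19, 5->7, 4->18, 3->10, 2->14, 1->7, 0->4), giving [17, 19, 7, 18, 10, 14, 7, 4].

[17, 19, 7, 18, 10, 14, 7, 4]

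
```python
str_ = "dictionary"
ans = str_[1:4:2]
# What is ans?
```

str_ has length 10. The slice str_[1:4:2] selects indices [1, 3] (1->'i', 3->'t'), giving 'it'.

'it'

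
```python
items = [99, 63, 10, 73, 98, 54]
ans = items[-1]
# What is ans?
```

items has length 6. Negative index -1 maps to positive index 6 + (-1) = 5. items[5] = 54.

54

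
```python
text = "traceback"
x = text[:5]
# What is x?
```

text has length 9. The slice text[:5] selects indices [0, 1, 2, 3, 4] (0->'t', 1->'r', 2->'a', 3->'c', 4->'e'), giving 'trace'.

'trace'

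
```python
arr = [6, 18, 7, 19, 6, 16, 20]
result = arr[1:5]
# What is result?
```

arr has length 7. The slice arr[1:5] selects indices [1, 2, 3, 4] (1->18, 2->7, 3->19, 4->6), giving [18, 7, 19, 6].

[18, 7, 19, 6]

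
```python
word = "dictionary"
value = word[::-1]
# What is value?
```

word has length 10. The slice word[::-1] selects indices [9, 8, 7, 6, 5, 4, 3, 2, 1, 0] (9->'y', 8->'r', 7->'a', 6->'n', 5->'o', 4->'i', 3->'t', 2->'c', 1->'i', 0->'d'), giving 'yranoitcid'.

'yranoitcid'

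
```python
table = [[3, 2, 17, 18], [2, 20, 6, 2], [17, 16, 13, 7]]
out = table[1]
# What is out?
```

table has 3 rows. Row 1 is [2, 20, 6, 2].

[2, 20, 6, 2]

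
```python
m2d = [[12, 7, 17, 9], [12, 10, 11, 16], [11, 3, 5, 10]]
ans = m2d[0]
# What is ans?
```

m2d has 3 rows. Row 0 is [12, 7, 17, 9].

[12, 7, 17, 9]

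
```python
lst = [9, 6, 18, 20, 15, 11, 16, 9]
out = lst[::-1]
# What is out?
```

lst has length 8. The slice lst[::-1] selects indices [7, 6, 5, 4, 3, 2, 1, 0] (7->9, 6->16, 5->11, 4->15, 3->20, 2->18, 1->6, 0->9), giving [9, 16, 11, 15, 20, 18, 6, 9].

[9, 16, 11, 15, 20, 18, 6, 9]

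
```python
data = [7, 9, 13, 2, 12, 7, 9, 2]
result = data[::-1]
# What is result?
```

data has length 8. The slice data[::-1] selects indices [7, 6, 5, 4, 3, 2, 1, 0] (7->2, 6->9, 5->7, 4->12, 3->2, 2->13, 1->9, 0->7), giving [2, 9, 7, 12, 2, 13, 9, 7].

[2, 9, 7, 12, 2, 13, 9, 7]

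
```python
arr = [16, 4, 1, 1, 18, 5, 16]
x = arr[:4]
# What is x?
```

arr has length 7. The slice arr[:4] selects indices [0, 1, 2, 3] (0->16, 1->4, 2->1, 3->1), giving [16, 4, 1, 1].

[16, 4, 1, 1]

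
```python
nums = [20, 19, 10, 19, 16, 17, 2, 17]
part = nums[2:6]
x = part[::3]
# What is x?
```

nums has length 8. The slice nums[2:6] selects indices [2, 3, 4, 5] (2->10, 3->19, 4->16, 5->17), giving [10, 19, 16, 17]. So part = [10, 19, 16, 17]. part has length 4. The slice part[::3] selects indices [0, 3] (0->10, 3->17), giving [10, 17].

[10, 17]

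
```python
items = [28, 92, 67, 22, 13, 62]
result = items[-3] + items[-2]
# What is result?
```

items has length 6. Negative index -3 maps to positive index 6 + (-3) = 3. items[3] = 22.
items has length 6. Negative index -2 maps to positive index 6 + (-2) = 4. items[4] = 13.
Sum: 22 + 13 = 35.

35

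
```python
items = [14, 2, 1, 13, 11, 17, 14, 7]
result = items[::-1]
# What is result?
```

items has length 8. The slice items[::-1] selects indices [7, 6, 5, 4, 3, 2, 1, 0] (7->7, 6->14, 5->17, 4->11, 3->13, 2->1, 1->2, 0->14), giving [7, 14, 17, 11, 13, 1, 2, 14].

[7, 14, 17, 11, 13, 1, 2, 14]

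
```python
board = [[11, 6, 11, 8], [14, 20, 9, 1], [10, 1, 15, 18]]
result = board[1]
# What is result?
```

board has 3 rows. Row 1 is [14, 20, 9, 1].

[14, 20, 9, 1]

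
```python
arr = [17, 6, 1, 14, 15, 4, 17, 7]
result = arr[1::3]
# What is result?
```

arr has length 8. The slice arr[1::3] selects indices [1, 4, 7] (1->6, 4->15, 7->7), giving [6, 15, 7].

[6, 15, 7]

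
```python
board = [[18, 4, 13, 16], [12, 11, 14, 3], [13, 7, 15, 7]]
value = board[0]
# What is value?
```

board has 3 rows. Row 0 is [18, 4, 13, 16].

[18, 4, 13, 16]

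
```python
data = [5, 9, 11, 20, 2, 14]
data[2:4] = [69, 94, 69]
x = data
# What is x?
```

data starts as [5, 9, 11, 20, 2, 14] (length 6). The slice data[2:4] covers indices [2, 3] with values [11, 20]. Replacing that slice with [69, 94, 69] (different length) produces [5, 9, 69, 94, 69, 2, 14].

[5, 9, 69, 94, 69, 2, 14]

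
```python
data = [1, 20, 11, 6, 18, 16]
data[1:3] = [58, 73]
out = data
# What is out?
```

data starts as [1, 20, 11, 6, 18, 16] (length 6). The slice data[1:3] covers indices [1, 2] with values [20, 11]. Replacing that slice with [58, 73] (same length) produces [1, 58, 73, 6, 18, 16].

[1, 58, 73, 6, 18, 16]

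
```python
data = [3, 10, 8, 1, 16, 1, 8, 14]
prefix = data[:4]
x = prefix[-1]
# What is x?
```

data has length 8. The slice data[:4] selects indices [0, 1, 2, 3] (0->3, 1->10, 2->8, 3->1), giving [3, 10, 8, 1]. So prefix = [3, 10, 8, 1]. Then prefix[-1] = 1.

1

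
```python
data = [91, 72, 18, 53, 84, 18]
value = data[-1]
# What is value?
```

data has length 6. Negative index -1 maps to positive index 6 + (-1) = 5. data[5] = 18.

18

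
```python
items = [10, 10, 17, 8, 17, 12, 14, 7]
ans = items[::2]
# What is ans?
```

items has length 8. The slice items[::2] selects indices [0, 2, 4, 6] (0->10, 2->17, 4->17, 6->14), giving [10, 17, 17, 14].

[10, 17, 17, 14]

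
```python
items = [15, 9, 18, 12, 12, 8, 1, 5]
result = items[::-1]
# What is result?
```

items has length 8. The slice items[::-1] selects indices [7, 6, 5, 4, 3, 2, 1, 0] (7->5, 6->1, 5->8, 4->12, 3->12, 2->18, 1->9, 0->15), giving [5, 1, 8, 12, 12, 18, 9, 15].

[5, 1, 8, 12, 12, 18, 9, 15]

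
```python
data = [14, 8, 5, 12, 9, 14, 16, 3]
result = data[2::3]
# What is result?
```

data has length 8. The slice data[2::3] selects indices [2, 5] (2->5, 5->14), giving [5, 14].

[5, 14]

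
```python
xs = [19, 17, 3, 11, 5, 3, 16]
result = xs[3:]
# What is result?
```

xs has length 7. The slice xs[3:] selects indices [3, 4, 5, 6] (3->11, 4->5, 5->3, 6->16), giving [11, 5, 3, 16].

[11, 5, 3, 16]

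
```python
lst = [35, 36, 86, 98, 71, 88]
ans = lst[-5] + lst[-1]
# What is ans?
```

lst has length 6. Negative index -5 maps to positive index 6 + (-5) = 1. lst[1] = 36.
lst has length 6. Negative index -1 maps to positive index 6 + (-1) = 5. lst[5] = 88.
Sum: 36 + 88 = 124.

124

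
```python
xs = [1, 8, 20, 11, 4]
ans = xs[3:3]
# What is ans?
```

xs has length 5. The slice xs[3:3] resolves to an empty index range, so the result is [].

[]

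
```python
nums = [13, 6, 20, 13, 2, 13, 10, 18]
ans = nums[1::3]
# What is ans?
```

nums has length 8. The slice nums[1::3] selects indices [1, 4, 7] (1->6, 4->2, 7->18), giving [6, 2, 18].

[6, 2, 18]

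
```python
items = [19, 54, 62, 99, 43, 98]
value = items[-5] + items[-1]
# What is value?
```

items has length 6. Negative index -5 maps to positive index 6 + (-5) = 1. items[1] = 54.
items has length 6. Negative index -1 maps to positive index 6 + (-1) = 5. items[5] = 98.
Sum: 54 + 98 = 152.

152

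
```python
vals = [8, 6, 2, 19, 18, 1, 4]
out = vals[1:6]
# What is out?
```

vals has length 7. The slice vals[1:6] selects indices [1, 2, 3, 4, 5] (1->6, 2->2, 3->19, 4->18, 5->1), giving [6, 2, 19, 18, 1].

[6, 2, 19, 18, 1]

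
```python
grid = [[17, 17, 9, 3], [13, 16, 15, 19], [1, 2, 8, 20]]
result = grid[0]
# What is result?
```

grid has 3 rows. Row 0 is [17, 17, 9, 3].

[17, 17, 9, 3]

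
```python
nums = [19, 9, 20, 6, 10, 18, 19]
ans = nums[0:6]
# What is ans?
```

nums has length 7. The slice nums[0:6] selects indices [0, 1, 2, 3, 4, 5] (0->19, 1->9, 2->20, 3->6, 4->10, 5->18), giving [19, 9, 20, 6, 10, 18].

[19, 9, 20, 6, 10, 18]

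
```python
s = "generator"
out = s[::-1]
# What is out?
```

s has length 9. The slice s[::-1] selects indices [8, 7, 6, 5, 4, 3, 2, 1, 0] (8->'r', 7->'o', 6->'t', 5->'a', 4->'r', 3->'e', 2->'n', 1->'e', 0->'g'), giving 'rotareneg'.

'rotareneg'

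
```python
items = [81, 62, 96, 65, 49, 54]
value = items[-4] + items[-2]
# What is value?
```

items has length 6. Negative index -4 maps to positive index 6 + (-4) = 2. items[2] = 96.
items has length 6. Negative index -2 maps to positive index 6 + (-2) = 4. items[4] = 49.
Sum: 96 + 49 = 145.

145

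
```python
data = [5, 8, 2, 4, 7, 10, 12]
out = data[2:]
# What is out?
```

data has length 7. The slice data[2:] selects indices [2, 3, 4, 5, 6] (2->2, 3->4, 4->7, 5->10, 6->12), giving [2, 4, 7, 10, 12].

[2, 4, 7, 10, 12]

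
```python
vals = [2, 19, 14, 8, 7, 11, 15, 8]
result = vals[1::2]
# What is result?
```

vals has length 8. The slice vals[1::2] selects indices [1, 3, 5, 7] (1->19, 3->8, 5->11, 7->8), giving [19, 8, 11, 8].

[19, 8, 11, 8]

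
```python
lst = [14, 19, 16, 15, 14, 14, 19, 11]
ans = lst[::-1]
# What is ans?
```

lst has length 8. The slice lst[::-1] selects indices [7, 6, 5, 4, 3, 2, 1, 0] (7->11, 6->19, 5->14, 4->14, 3->15, 2->16, 1->19, 0->14), giving [11, 19, 14, 14, 15, 16, 19, 14].

[11, 19, 14, 14, 15, 16, 19, 14]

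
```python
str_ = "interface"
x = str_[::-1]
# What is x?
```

str_ has length 9. The slice str_[::-1] selects indices [8, 7, 6, 5, 4, 3, 2, 1, 0] (8->'e', 7->'c', 6->'a', 5->'f', 4->'r', 3->'e', 2->'t', 1->'n', 0->'i'), giving 'ecafretni'.

'ecafretni'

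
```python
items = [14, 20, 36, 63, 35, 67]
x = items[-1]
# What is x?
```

items has length 6. Negative index -1 maps to positive index 6 + (-1) = 5. items[5] = 67.

67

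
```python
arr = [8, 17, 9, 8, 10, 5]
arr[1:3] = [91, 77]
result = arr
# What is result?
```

arr starts as [8, 17, 9, 8, 10, 5] (length 6). The slice arr[1:3] covers indices [1, 2] with values [17, 9]. Replacing that slice with [91, 77] (same length) produces [8, 91, 77, 8, 10, 5].

[8, 91, 77, 8, 10, 5]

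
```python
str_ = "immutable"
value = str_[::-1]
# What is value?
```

str_ has length 9. The slice str_[::-1] selects indices [8, 7, 6, 5, 4, 3, 2, 1, 0] (8->'e', 7->'l', 6->'b', 5->'a', 4->'t', 3->'u', 2->'m', 1->'m', 0->'i'), giving 'elbatummi'.

'elbatummi'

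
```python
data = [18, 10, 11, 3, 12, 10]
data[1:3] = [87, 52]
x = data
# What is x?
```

data starts as [18, 10, 11, 3, 12, 10] (length 6). The slice data[1:3] covers indices [1, 2] with values [10, 11]. Replacing that slice with [87, 52] (same length) produces [18, 87, 52, 3, 12, 10].

[18, 87, 52, 3, 12, 10]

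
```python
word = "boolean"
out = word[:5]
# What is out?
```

word has length 7. The slice word[:5] selects indices [0, 1, 2, 3, 4] (0->'b', 1->'o', 2->'o', 3->'l', 4->'e'), giving 'boole'.

'boole'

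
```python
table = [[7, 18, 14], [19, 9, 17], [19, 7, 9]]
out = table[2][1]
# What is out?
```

table[2] = [19, 7, 9]. Taking column 1 of that row yields 7.

7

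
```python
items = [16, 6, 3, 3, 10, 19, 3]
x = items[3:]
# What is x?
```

items has length 7. The slice items[3:] selects indices [3, 4, 5, 6] (3->3, 4->10, 5->19, 6->3), giving [3, 10, 19, 3].

[3, 10, 19, 3]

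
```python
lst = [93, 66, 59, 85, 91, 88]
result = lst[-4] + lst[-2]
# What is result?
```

lst has length 6. Negative index -4 maps to positive index 6 + (-4) = 2. lst[2] = 59.
lst has length 6. Negative index -2 maps to positive index 6 + (-2) = 4. lst[4] = 91.
Sum: 59 + 91 = 150.

150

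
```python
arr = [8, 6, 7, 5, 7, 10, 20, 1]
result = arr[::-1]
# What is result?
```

arr has length 8. The slice arr[::-1] selects indices [7, 6, 5, 4, 3, 2, 1, 0] (7->1, 6->20, 5->10, 4->7, 3->5, 2->7, 1->6, 0->8), giving [1, 20, 10, 7, 5, 7, 6, 8].

[1, 20, 10, 7, 5, 7, 6, 8]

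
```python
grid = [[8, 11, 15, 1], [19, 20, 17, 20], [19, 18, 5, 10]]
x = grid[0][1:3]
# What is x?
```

grid[0] = [8, 11, 15, 1]. grid[0] has length 4. The slice grid[0][1:3] selects indices [1, 2] (1->11, 2->15), giving [11, 15].

[11, 15]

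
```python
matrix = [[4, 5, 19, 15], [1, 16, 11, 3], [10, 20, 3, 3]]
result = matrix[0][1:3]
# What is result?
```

matrix[0] = [4, 5, 19, 15]. matrix[0] has length 4. The slice matrix[0][1:3] selects indices [1, 2] (1->5, 2->19), giving [5, 19].

[5, 19]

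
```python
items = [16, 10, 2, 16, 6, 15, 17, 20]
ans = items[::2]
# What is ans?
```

items has length 8. The slice items[::2] selects indices [0, 2, 4, 6] (0->16, 2->2, 4->6, 6->17), giving [16, 2, 6, 17].

[16, 2, 6, 17]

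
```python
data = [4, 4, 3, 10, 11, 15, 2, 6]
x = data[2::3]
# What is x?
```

data has length 8. The slice data[2::3] selects indices [2, 5] (2->3, 5->15), giving [3, 15].

[3, 15]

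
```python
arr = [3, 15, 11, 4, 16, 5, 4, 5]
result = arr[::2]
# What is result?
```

arr has length 8. The slice arr[::2] selects indices [0, 2, 4, 6] (0->3, 2->11, 4->16, 6->4), giving [3, 11, 16, 4].

[3, 11, 16, 4]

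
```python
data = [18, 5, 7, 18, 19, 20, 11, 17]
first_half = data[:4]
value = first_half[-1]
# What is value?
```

data has length 8. The slice data[:4] selects indices [0, 1, 2, 3] (0->18, 1->5, 2->7, 3->18), giving [18, 5, 7, 18]. So first_half = [18, 5, 7, 18]. Then first_half[-1] = 18.

18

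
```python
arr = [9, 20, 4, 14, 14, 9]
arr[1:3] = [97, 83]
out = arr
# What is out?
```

arr starts as [9, 20, 4, 14, 14, 9] (length 6). The slice arr[1:3] covers indices [1, 2] with values [20, 4]. Replacing that slice with [97, 83] (same length) produces [9, 97, 83, 14, 14, 9].

[9, 97, 83, 14, 14, 9]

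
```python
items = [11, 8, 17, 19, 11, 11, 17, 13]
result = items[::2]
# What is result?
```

items has length 8. The slice items[::2] selects indices [0, 2, 4, 6] (0->11, 2->17, 4->11, 6->17), giving [11, 17, 11, 17].

[11, 17, 11, 17]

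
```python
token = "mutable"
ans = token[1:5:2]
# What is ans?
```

token has length 7. The slice token[1:5:2] selects indices [1, 3] (1->'u', 3->'a'), giving 'ua'.

'ua'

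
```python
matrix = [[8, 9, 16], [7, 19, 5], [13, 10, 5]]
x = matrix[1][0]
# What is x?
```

matrix[1] = [7, 19, 5]. Taking column 0 of that row yields 7.

7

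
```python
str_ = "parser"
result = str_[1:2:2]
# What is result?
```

str_ has length 6. The slice str_[1:2:2] selects indices [1] (1->'a'), giving 'a'.

'a'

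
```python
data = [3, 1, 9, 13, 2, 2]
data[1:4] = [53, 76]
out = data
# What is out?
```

data starts as [3, 1, 9, 13, 2, 2] (length 6). The slice data[1:4] covers indices [1, 2, 3] with values [1, 9, 13]. Replacing that slice with [53, 76] (different length) produces [3, 53, 76, 2, 2].

[3, 53, 76, 2, 2]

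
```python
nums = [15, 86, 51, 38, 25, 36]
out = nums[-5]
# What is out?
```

nums has length 6. Negative index -5 maps to positive index 6 + (-5) = 1. nums[1] = 86.

86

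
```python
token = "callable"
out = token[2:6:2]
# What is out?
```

token has length 8. The slice token[2:6:2] selects indices [2, 4] (2->'l', 4->'a'), giving 'la'.

'la'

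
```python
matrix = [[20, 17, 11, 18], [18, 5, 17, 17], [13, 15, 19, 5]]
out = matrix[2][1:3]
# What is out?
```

matrix[2] = [13, 15, 19, 5]. matrix[2] has length 4. The slice matrix[2][1:3] selects indices [1, 2] (1->15, 2->19), giving [15, 19].

[15, 19]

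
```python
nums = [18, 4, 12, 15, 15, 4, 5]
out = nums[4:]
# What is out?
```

nums has length 7. The slice nums[4:] selects indices [4, 5, 6] (4->15, 5->4, 6->5), giving [15, 4, 5].

[15, 4, 5]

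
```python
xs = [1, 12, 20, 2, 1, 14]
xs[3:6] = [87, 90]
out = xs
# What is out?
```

xs starts as [1, 12, 20, 2, 1, 14] (length 6). The slice xs[3:6] covers indices [3, 4, 5] with values [2, 1, 14]. Replacing that slice with [87, 90] (different length) produces [1, 12, 20, 87, 90].

[1, 12, 20, 87, 90]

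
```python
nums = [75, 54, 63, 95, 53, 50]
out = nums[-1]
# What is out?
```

nums has length 6. Negative index -1 maps to positive index 6 + (-1) = 5. nums[5] = 50.

50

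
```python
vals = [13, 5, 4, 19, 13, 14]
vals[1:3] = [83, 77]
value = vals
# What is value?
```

vals starts as [13, 5, 4, 19, 13, 14] (length 6). The slice vals[1:3] covers indices [1, 2] with values [5, 4]. Replacing that slice with [83, 77] (same length) produces [13, 83, 77, 19, 13, 14].

[13, 83, 77, 19, 13, 14]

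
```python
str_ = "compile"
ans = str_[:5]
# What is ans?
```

str_ has length 7. The slice str_[:5] selects indices [0, 1, 2, 3, 4] (0->'c', 1->'o', 2->'m', 3->'p', 4->'i'), giving 'compi'.

'compi'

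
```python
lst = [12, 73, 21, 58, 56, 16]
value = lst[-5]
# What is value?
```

lst has length 6. Negative index -5 maps to positive index 6 + (-5) = 1. lst[1] = 73.

73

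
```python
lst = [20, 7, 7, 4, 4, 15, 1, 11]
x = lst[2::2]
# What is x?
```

lst has length 8. The slice lst[2::2] selects indices [2, 4, 6] (2->7, 4->4, 6->1), giving [7, 4, 1].

[7, 4, 1]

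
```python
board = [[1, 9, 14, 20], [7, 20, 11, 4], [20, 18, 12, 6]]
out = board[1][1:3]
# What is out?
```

board[1] = [7, 20, 11, 4]. board[1] has length 4. The slice board[1][1:3] selects indices [1, 2] (1->20, 2->11), giving [20, 11].

[20, 11]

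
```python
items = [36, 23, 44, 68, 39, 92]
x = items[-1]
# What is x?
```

items has length 6. Negative index -1 maps to positive index 6 + (-1) = 5. items[5] = 92.

92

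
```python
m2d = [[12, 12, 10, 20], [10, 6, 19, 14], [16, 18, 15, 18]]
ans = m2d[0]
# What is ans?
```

m2d has 3 rows. Row 0 is [12, 12, 10, 20].

[12, 12, 10, 20]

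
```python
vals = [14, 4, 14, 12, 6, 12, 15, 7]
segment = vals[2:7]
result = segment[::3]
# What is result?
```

vals has length 8. The slice vals[2:7] selects indices [2, 3, 4, 5, 6] (2->14, 3->12, 4->6, 5->12, 6->15), giving [14, 12, 6, 12, 15]. So segment = [14, 12, 6, 12, 15]. segment has length 5. The slice segment[::3] selects indices [0, 3] (0->14, 3->12), giving [14, 12].

[14, 12]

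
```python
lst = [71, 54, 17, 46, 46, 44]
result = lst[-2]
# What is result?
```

lst has length 6. Negative index -2 maps to positive index 6 + (-2) = 4. lst[4] = 46.

46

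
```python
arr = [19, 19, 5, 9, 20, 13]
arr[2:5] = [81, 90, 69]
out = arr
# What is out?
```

arr starts as [19, 19, 5, 9, 20, 13] (length 6). The slice arr[2:5] covers indices [2, 3, 4] with values [5, 9, 20]. Replacing that slice with [81, 90, 69] (same length) produces [19, 19, 81, 90, 69, 13].

[19, 19, 81, 90, 69, 13]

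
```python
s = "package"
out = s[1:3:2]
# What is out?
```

s has length 7. The slice s[1:3:2] selects indices [1] (1->'a'), giving 'a'.

'a'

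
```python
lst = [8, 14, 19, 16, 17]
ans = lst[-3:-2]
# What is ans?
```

lst has length 5. The slice lst[-3:-2] selects indices [2] (2->19), giving [19].

[19]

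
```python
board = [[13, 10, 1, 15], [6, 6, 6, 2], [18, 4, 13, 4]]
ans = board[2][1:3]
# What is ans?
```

board[2] = [18, 4, 13, 4]. board[2] has length 4. The slice board[2][1:3] selects indices [1, 2] (1->4, 2->13), giving [4, 13].

[4, 13]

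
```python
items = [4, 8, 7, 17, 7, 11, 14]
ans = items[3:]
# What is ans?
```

items has length 7. The slice items[3:] selects indices [3, 4, 5, 6] (3->17, 4->7, 5->11, 6->14), giving [17, 7, 11, 14].

[17, 7, 11, 14]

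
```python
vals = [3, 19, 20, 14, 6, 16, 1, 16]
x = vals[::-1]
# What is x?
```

vals has length 8. The slice vals[::-1] selects indices [7, 6, 5, 4, 3, 2, 1, 0] (7->16, 6->1, 5->16, 4->6, 3->14, 2->20, 1->19, 0->3), giving [16, 1, 16, 6, 14, 20, 19, 3].

[16, 1, 16, 6, 14, 20, 19, 3]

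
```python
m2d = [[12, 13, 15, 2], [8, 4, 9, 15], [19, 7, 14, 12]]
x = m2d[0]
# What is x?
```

m2d has 3 rows. Row 0 is [12, 13, 15, 2].

[12, 13, 15, 2]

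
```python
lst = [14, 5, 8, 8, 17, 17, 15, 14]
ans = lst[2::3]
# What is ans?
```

lst has length 8. The slice lst[2::3] selects indices [2, 5] (2->8, 5->17), giving [8, 17].

[8, 17]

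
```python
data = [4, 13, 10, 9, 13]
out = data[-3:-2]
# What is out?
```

data has length 5. The slice data[-3:-2] selects indices [2] (2->10), giving [10].

[10]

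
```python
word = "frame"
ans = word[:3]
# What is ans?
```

word has length 5. The slice word[:3] selects indices [0, 1, 2] (0->'f', 1->'r', 2->'a'), giving 'fra'.

'fra'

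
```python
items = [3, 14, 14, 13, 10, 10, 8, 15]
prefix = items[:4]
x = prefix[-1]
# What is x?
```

items has length 8. The slice items[:4] selects indices [0, 1, 2, 3] (0->3, 1->14, 2->14, 3->13), giving [3, 14, 14, 13]. So prefix = [3, 14, 14, 13]. Then prefix[-1] = 13.

13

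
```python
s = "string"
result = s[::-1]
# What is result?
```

s has length 6. The slice s[::-1] selects indices [5, 4, 3, 2, 1, 0] (5->'g', 4->'n', 3->'i', 2->'r', 1->'t', 0->'s'), giving 'gnirts'.

'gnirts'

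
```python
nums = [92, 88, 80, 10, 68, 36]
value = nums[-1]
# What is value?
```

nums has length 6. Negative index -1 maps to positive index 6 + (-1) = 5. nums[5] = 36.

36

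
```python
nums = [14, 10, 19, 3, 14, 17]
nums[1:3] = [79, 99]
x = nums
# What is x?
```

nums starts as [14, 10, 19, 3, 14, 17] (length 6). The slice nums[1:3] covers indices [1, 2] with values [10, 19]. Replacing that slice with [79, 99] (same length) produces [14, 79, 99, 3, 14, 17].

[14, 79, 99, 3, 14, 17]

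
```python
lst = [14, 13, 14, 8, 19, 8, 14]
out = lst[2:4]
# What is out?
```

lst has length 7. The slice lst[2:4] selects indices [2, 3] (2->14, 3->8), giving [14, 8].

[14, 8]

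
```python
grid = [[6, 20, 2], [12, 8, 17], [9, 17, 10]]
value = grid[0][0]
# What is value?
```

grid[0] = [6, 20, 2]. Taking column 0 of that row yields 6.

6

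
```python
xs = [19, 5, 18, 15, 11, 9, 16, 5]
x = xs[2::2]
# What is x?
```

xs has length 8. The slice xs[2::2] selects indices [2, 4, 6] (2->18, 4->11, 6->16), giving [18, 11, 16].

[18, 11, 16]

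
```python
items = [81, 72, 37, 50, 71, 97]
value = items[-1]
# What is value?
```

items has length 6. Negative index -1 maps to positive index 6 + (-1) = 5. items[5] = 97.

97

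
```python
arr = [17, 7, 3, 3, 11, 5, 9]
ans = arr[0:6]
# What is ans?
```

arr has length 7. The slice arr[0:6] selects indices [0, 1, 2, 3, 4, 5] (0->17, 1->7, 2->3, 3->3, 4->11, 5->5), giving [17, 7, 3, 3, 11, 5].

[17, 7, 3, 3, 11, 5]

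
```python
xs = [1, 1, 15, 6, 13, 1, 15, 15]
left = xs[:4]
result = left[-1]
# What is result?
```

xs has length 8. The slice xs[:4] selects indices [0, 1, 2, 3] (0->1, 1->1, 2->15, 3->6), giving [1, 1, 15, 6]. So left = [1, 1, 15, 6]. Then left[-1] = 6.

6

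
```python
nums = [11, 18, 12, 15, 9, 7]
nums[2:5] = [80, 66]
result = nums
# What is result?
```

nums starts as [11, 18, 12, 15, 9, 7] (length 6). The slice nums[2:5] covers indices [2, 3, 4] with values [12, 15, 9]. Replacing that slice with [80, 66] (different length) produces [11, 18, 80, 66, 7].

[11, 18, 80, 66, 7]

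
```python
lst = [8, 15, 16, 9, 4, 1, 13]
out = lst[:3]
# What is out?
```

lst has length 7. The slice lst[:3] selects indices [0, 1, 2] (0->8, 1->15, 2->16), giving [8, 15, 16].

[8, 15, 16]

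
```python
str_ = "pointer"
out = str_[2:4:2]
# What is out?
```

str_ has length 7. The slice str_[2:4:2] selects indices [2] (2->'i'), giving 'i'.

'i'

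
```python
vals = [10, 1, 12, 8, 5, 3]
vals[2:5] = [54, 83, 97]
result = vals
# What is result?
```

vals starts as [10, 1, 12, 8, 5, 3] (length 6). The slice vals[2:5] covers indices [2, 3, 4] with values [12, 8, 5]. Replacing that slice with [54, 83, 97] (same length) produces [10, 1, 54, 83, 97, 3].

[10, 1, 54, 83, 97, 3]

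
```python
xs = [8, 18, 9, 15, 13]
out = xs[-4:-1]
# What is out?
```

xs has length 5. The slice xs[-4:-1] selects indices [1, 2, 3] (1->18, 2->9, 3->15), giving [18, 9, 15].

[18, 9, 15]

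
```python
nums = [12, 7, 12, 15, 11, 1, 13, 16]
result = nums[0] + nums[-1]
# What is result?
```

nums has length 8. nums[0] = 12.
nums has length 8. Negative index -1 maps to positive index 8 + (-1) = 7. nums[7] = 16.
Sum: 12 + 16 = 28.

28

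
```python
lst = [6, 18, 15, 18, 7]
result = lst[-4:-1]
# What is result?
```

lst has length 5. The slice lst[-4:-1] selects indices [1, 2, 3] (1->18, 2->15, 3->18), giving [18, 15, 18].

[18, 15, 18]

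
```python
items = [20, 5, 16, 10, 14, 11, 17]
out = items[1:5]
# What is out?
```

items has length 7. The slice items[1:5] selects indices [1, 2, 3, 4] (1->5, 2->16, 3->10, 4->14), giving [5, 16, 10, 14].

[5, 16, 10, 14]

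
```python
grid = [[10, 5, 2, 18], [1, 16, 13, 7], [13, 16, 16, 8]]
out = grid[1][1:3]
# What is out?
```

grid[1] = [1, 16, 13, 7]. grid[1] has length 4. The slice grid[1][1:3] selects indices [1, 2] (1->16, 2->13), giving [16, 13].

[16, 13]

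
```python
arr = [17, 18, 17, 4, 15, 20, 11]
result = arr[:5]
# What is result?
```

arr has length 7. The slice arr[:5] selects indices [0, 1, 2, 3, 4] (0->17, 1->18, 2->17, 3->4, 4->15), giving [17, 18, 17, 4, 15].

[17, 18, 17, 4, 15]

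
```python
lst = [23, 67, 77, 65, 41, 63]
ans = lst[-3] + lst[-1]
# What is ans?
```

lst has length 6. Negative index -3 maps to positive index 6 + (-3) = 3. lst[3] = 65.
lst has length 6. Negative index -1 maps to positive index 6 + (-1) = 5. lst[5] = 63.
Sum: 65 + 63 = 128.

128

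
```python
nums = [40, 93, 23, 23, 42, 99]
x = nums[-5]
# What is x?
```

nums has length 6. Negative index -5 maps to positive index 6 + (-5) = 1. nums[1] = 93.

93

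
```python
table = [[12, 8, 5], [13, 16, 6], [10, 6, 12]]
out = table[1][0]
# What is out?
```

table[1] = [13, 16, 6]. Taking column 0 of that row yields 13.

13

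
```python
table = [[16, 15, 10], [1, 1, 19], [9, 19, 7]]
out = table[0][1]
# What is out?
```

table[0] = [16, 15, 10]. Taking column 1 of that row yields 15.

15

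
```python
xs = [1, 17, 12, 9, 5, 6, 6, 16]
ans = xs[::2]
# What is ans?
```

xs has length 8. The slice xs[::2] selects indices [0, 2, 4, 6] (0->1, 2->12, 4->5, 6->6), giving [1, 12, 5, 6].

[1, 12, 5, 6]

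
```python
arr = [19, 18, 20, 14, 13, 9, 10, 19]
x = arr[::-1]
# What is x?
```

arr has length 8. The slice arr[::-1] selects indices [7, 6, 5, 4, 3, 2, 1, 0] (7->19, 6->10, 5->9, 4->13, 3->14, 2->20, 1->18, 0->19), giving [19, 10, 9, 13, 14, 20, 18, 19].

[19, 10, 9, 13, 14, 20, 18, 19]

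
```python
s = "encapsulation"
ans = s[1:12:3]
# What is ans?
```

s has length 13. The slice s[1:12:3] selects indices [1, 4, 7, 10] (1->'n', 4->'p', 7->'l', 10->'i'), giving 'npli'.

'npli'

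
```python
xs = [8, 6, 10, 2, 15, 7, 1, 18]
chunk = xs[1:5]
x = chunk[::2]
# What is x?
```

xs has length 8. The slice xs[1:5] selects indices [1, 2, 3, 4] (1->6, 2->10, 3->2, 4->15), giving [6, 10, 2, 15]. So chunk = [6, 10, 2, 15]. chunk has length 4. The slice chunk[::2] selects indices [0, 2] (0->6, 2->2), giving [6, 2].

[6, 2]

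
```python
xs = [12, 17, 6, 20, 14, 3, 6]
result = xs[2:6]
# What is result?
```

xs has length 7. The slice xs[2:6] selects indices [2, 3, 4, 5] (2->6, 3->20, 4->14, 5->3), giving [6, 20, 14, 3].

[6, 20, 14, 3]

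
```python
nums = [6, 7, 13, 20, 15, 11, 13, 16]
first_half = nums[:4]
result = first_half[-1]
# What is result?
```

nums has length 8. The slice nums[:4] selects indices [0, 1, 2, 3] (0->6, 1->7, 2->13, 3->20), giving [6, 7, 13, 20]. So first_half = [6, 7, 13, 20]. Then first_half[-1] = 20.

20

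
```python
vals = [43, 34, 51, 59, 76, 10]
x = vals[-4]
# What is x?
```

vals has length 6. Negative index -4 maps to positive index 6 + (-4) = 2. vals[2] = 51.

51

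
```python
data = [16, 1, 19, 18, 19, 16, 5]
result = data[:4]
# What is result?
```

data has length 7. The slice data[:4] selects indices [0, 1, 2, 3] (0->16, 1->1, 2->19, 3->18), giving [16, 1, 19, 18].

[16, 1, 19, 18]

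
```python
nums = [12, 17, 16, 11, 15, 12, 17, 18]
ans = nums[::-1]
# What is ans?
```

nums has length 8. The slice nums[::-1] selects indices [7, 6, 5, 4, 3, 2, 1, 0] (7->18, 6->17, 5->12, 4->15, 3->11, 2->16, 1->17, 0->12), giving [18, 17, 12, 15, 11, 16, 17, 12].

[18, 17, 12, 15, 11, 16, 17, 12]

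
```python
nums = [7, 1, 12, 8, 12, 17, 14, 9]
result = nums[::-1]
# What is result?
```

nums has length 8. The slice nums[::-1] selects indices [7, 6, 5, 4, 3, 2, 1, 0] (7->9, 6->14, 5->17, 4->12, 3->8, 2->12, 1->1, 0->7), giving [9, 14, 17, 12, 8, 12, 1, 7].

[9, 14, 17, 12, 8, 12, 1, 7]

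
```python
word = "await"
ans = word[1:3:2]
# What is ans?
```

word has length 5. The slice word[1:3:2] selects indices [1] (1->'w'), giving 'w'.

'w'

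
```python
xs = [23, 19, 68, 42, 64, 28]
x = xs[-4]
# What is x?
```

xs has length 6. Negative index -4 maps to positive index 6 + (-4) = 2. xs[2] = 68.

68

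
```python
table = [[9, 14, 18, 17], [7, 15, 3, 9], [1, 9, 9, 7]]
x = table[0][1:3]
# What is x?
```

table[0] = [9, 14, 18, 17]. table[0] has length 4. The slice table[0][1:3] selects indices [1, 2] (1->14, 2->18), giving [14, 18].

[14, 18]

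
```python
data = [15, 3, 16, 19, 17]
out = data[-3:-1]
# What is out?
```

data has length 5. The slice data[-3:-1] selects indices [2, 3] (2->16, 3->19), giving [16, 19].

[16, 19]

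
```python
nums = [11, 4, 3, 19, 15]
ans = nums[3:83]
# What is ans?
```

nums has length 5. The slice nums[3:83] selects indices [3, 4] (3->19, 4->15), giving [19, 15].

[19, 15]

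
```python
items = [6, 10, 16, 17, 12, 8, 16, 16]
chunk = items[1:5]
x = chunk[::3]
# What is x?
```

items has length 8. The slice items[1:5] selects indices [1, 2, 3, 4] (1->10, 2->16, 3->17, 4->12), giving [10, 16, 17, 12]. So chunk = [10, 16, 17, 12]. chunk has length 4. The slice chunk[::3] selects indices [0, 3] (0->10, 3->12), giving [10, 12].

[10, 12]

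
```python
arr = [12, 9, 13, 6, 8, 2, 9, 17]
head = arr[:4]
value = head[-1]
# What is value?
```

arr has length 8. The slice arr[:4] selects indices [0, 1, 2, 3] (0->12, 1->9, 2->13, 3->6), giving [12, 9, 13, 6]. So head = [12, 9, 13, 6]. Then head[-1] = 6.

6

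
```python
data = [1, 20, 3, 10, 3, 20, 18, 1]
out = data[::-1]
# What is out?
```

data has length 8. The slice data[::-1] selects indices [7, 6, 5, 4, 3, 2, 1, 0] (7->1, 6->18, 5->20, 4->3, 3->10, 2->3, 1->20, 0->1), giving [1, 18, 20, 3, 10, 3, 20, 1].

[1, 18, 20, 3, 10, 3, 20, 1]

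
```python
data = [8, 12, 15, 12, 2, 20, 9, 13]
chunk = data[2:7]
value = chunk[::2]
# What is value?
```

data has length 8. The slice data[2:7] selects indices [2, 3, 4, 5, 6] (2->15, 3->12, 4->2, 5->20, 6->9), giving [15, 12, 2, 20, 9]. So chunk = [15, 12, 2, 20, 9]. chunk has length 5. The slice chunk[::2] selects indices [0, 2, 4] (0->15, 2->2, 4->9), giving [15, 2, 9].

[15, 2, 9]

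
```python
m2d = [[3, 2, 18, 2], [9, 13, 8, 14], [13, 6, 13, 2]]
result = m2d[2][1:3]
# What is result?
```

m2d[2] = [13, 6, 13, 2]. m2d[2] has length 4. The slice m2d[2][1:3] selects indices [1, 2] (1->6, 2->13), giving [6, 13].

[6, 13]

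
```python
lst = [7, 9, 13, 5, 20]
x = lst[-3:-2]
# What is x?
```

lst has length 5. The slice lst[-3:-2] selects indices [2] (2->13), giving [13].

[13]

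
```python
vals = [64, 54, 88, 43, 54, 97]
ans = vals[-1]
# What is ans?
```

vals has length 6. Negative index -1 maps to positive index 6 + (-1) = 5. vals[5] = 97.

97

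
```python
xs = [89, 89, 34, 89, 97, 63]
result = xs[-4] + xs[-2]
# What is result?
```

xs has length 6. Negative index -4 maps to positive index 6 + (-4) = 2. xs[2] = 34.
xs has length 6. Negative index -2 maps to positive index 6 + (-2) = 4. xs[4] = 97.
Sum: 34 + 97 = 131.

131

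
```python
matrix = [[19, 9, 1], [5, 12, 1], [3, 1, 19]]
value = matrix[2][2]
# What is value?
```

matrix[2] = [3, 1, 19]. Taking column 2 of that row yields 19.

19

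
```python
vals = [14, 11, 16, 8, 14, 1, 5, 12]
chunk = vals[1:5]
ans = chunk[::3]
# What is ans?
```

vals has length 8. The slice vals[1:5] selects indices [1, 2, 3, 4] (1->11, 2->16, 3->8, 4->14), giving [11, 16, 8, 14]. So chunk = [11, 16, 8, 14]. chunk has length 4. The slice chunk[::3] selects indices [0, 3] (0->11, 3->14), giving [11, 14].

[11, 14]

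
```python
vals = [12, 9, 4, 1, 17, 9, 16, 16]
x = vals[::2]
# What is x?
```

vals has length 8. The slice vals[::2] selects indices [0, 2, 4, 6] (0->12, 2->4, 4->17, 6->16), giving [12, 4, 17, 16].

[12, 4, 17, 16]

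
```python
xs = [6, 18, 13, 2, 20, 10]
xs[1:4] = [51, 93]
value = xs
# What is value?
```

xs starts as [6, 18, 13, 2, 20, 10] (length 6). The slice xs[1:4] covers indices [1, 2, 3] with values [18, 13, 2]. Replacing that slice with [51, 93] (different length) produces [6, 51, 93, 20, 10].

[6, 51, 93, 20, 10]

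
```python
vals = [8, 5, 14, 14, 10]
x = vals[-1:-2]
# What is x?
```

vals has length 5. The slice vals[-1:-2] resolves to an empty index range, so the result is [].

[]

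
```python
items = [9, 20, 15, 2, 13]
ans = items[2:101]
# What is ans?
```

items has length 5. The slice items[2:101] selects indices [2, 3, 4] (2->15, 3->2, 4->13), giving [15, 2, 13].

[15, 2, 13]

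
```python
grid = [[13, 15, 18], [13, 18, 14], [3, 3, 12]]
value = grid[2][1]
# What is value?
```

grid[2] = [3, 3, 12]. Taking column 1 of that row yields 3.

3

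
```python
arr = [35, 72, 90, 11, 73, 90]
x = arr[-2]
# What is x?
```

arr has length 6. Negative index -2 maps to positive index 6 + (-2) = 4. arr[4] = 73.

73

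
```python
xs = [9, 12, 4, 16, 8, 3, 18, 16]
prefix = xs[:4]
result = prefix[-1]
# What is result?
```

xs has length 8. The slice xs[:4] selects indices [0, 1, 2, 3] (0->9, 1->12, 2->4, 3->16), giving [9, 12, 4, 16]. So prefix = [9, 12, 4, 16]. Then prefix[-1] = 16.

16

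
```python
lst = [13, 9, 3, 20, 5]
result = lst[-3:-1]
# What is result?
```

lst has length 5. The slice lst[-3:-1] selects indices [2, 3] (2->3, 3->20), giving [3, 20].

[3, 20]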